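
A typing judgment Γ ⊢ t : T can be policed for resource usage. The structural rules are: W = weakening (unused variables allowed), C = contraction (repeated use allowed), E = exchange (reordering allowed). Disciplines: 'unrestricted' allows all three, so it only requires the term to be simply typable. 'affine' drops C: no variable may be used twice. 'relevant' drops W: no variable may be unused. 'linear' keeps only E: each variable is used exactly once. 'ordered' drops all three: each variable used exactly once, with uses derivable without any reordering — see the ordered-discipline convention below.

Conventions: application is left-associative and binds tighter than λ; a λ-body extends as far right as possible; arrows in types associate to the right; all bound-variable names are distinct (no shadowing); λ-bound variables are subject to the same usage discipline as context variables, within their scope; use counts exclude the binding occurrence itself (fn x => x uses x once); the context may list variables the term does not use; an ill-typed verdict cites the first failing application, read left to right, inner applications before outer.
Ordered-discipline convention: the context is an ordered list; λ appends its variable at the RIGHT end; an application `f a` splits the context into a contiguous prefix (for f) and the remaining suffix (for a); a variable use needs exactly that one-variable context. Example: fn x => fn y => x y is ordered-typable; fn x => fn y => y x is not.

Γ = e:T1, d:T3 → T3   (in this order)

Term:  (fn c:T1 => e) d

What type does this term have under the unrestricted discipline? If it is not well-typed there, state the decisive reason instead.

not well-typed under unrestricted — a type mismatch blocks all five
use counts: e ×1, d ×1, c (λ-bound) ×0
use order (left to right): e, d
typing: ill-typed: an application expects T1 but receives T3 → T3
all disciplines: ordered ✗, linear ✗, affine ✗, relevant ✗, unrestricted ✗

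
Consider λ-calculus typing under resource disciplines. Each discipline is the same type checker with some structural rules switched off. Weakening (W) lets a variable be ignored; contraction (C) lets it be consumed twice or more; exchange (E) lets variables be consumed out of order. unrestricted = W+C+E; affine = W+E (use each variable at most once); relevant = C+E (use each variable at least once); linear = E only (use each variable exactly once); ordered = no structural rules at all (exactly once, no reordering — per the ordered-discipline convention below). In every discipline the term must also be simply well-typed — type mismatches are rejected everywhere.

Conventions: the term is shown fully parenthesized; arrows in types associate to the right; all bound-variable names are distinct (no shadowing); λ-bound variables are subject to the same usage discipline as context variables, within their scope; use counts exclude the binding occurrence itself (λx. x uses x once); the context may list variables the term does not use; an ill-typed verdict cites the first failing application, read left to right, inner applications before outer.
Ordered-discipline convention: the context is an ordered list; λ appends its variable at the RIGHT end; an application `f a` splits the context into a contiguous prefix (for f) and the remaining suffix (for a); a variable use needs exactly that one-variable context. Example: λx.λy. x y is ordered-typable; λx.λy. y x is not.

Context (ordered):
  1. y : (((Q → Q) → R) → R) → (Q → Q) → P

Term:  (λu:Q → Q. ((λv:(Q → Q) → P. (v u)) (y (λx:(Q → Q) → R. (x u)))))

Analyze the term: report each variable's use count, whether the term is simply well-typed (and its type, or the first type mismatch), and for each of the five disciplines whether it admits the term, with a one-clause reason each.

variable uses: y: 1; u (bound): 2; v (bound): 1; x (bound): 1
use order (left to right): v, u, y, x, u
typing: well-typed at (Q → Q) → P
ordered: ✗ — needs contraction — u ×2
linear: ✗ — needs contraction — u ×2
affine: ✗ — needs contraction — u ×2
relevant: ✓ — y, u, v, x: all used, weakening unneeded
unrestricted: ✓ — well-typed at (Q → Q) → P; no restrictions here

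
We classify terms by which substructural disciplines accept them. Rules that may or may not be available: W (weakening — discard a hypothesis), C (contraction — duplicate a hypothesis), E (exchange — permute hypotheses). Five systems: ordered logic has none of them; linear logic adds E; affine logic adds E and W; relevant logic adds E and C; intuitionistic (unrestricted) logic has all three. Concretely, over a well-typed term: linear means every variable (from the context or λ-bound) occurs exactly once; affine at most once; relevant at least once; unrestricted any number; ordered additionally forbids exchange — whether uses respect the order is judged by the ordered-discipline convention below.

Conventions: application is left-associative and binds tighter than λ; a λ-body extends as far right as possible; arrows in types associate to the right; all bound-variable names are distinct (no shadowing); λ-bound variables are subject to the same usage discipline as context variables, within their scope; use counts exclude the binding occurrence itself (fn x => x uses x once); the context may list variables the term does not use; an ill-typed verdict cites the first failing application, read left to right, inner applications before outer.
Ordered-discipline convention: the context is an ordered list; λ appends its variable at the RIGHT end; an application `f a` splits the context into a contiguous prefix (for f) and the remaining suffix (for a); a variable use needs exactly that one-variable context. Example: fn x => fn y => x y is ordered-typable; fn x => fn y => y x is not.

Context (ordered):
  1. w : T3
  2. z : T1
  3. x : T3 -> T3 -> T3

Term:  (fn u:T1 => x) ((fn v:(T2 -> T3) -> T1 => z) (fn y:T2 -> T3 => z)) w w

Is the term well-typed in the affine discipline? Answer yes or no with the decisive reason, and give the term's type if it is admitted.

no — needs contraction — w ×2, z ×2
use counts: w=2; z=2; x=1; u (bound)=0; v (bound)=0; y (bound)=0
use order (left to right): x, z, z, w, w
typing: the term checks, with type T3
across the five disciplines: ordered ✗; linear ✗; affine ✗; relevant ✗; unrestricted ✓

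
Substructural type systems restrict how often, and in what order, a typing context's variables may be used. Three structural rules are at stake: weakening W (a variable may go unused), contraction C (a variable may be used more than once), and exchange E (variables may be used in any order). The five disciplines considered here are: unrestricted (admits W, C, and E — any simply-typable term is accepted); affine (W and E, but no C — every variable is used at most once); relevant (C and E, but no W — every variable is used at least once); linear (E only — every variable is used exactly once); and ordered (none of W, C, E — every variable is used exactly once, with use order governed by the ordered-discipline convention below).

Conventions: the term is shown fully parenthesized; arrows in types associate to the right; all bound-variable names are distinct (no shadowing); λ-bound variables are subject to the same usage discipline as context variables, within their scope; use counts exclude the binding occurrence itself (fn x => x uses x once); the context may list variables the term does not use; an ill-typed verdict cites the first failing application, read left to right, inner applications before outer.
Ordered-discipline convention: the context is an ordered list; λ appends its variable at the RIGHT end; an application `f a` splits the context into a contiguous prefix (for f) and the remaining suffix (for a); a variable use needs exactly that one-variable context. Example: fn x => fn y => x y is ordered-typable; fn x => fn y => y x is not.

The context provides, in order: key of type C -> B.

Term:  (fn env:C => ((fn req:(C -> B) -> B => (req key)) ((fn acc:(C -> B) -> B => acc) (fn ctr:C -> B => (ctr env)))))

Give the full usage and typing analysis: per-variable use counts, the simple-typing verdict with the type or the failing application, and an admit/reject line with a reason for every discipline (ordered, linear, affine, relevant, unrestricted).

use counts: key: 1×; env [bound]: 1×; req [bound]: 1×; acc [bound]: 1×; ctr [bound]: 1×
left-to-right use order: req, key, acc, ctr, env
typing: ✓ — C -> B
ordered: ✗, no contiguous prefix/suffix split fits req, key, acc, ctr, env
linear: ✓, each of key, env, req, acc, ctr used exactly once
affine: ✓, none of key, env, req, acc, ctr used more than once
relevant: ✓, every one of key, env, req, acc, ctr appears
unrestricted: ✓, type-checks (C -> B) and nothing is barred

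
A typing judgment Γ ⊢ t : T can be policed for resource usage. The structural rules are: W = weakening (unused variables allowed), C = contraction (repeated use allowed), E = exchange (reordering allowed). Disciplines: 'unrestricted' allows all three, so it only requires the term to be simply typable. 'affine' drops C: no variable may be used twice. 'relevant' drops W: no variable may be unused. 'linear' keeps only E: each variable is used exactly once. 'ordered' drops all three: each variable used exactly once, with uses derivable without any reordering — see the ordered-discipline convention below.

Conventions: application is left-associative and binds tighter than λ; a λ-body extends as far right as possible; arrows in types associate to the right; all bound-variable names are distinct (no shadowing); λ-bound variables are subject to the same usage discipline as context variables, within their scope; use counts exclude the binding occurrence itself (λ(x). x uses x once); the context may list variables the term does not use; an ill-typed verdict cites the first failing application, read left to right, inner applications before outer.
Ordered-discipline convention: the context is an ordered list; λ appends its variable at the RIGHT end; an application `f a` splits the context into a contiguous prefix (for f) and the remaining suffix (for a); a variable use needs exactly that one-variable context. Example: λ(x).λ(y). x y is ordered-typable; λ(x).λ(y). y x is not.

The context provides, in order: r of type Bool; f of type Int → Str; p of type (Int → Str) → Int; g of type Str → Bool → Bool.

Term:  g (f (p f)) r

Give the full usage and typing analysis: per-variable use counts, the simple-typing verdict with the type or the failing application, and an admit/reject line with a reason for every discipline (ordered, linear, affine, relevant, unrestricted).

use counts: r: 1×, f: 2×, p: 1×, g: 1×
uses in reading order: g, f, p, f, r
typing: well-typed at Bool
ordered ✗ (f ×2 used more than once (contraction))
linear ✗ (f ×2 used more than once (contraction))
affine ✗ (f ×2 used more than once (contraction))
relevant ✓ (at least one use each (r, f, p, g))
unrestricted ✓ (simply typable at Bool; W, C, E all held)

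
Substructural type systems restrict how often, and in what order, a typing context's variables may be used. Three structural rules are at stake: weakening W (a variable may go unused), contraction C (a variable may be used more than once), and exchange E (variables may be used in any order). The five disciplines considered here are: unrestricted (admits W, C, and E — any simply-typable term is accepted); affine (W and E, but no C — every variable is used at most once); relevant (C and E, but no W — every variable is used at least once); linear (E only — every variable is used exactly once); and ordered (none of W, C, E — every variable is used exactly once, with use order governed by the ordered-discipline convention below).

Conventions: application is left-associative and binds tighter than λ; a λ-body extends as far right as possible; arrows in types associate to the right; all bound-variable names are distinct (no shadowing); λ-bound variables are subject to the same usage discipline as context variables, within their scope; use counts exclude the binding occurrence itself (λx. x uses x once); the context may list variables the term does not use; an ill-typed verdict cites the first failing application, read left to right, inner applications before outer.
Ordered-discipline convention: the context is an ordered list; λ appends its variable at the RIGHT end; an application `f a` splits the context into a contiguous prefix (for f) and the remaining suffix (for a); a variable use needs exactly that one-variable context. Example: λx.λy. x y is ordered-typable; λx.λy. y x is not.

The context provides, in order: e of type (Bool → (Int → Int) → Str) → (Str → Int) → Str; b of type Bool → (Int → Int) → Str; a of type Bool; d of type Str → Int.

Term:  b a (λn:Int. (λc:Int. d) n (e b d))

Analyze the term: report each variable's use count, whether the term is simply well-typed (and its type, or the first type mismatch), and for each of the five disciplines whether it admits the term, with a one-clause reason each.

usage: e=1, b=2, a=1, d=2, n (λ-bound)=1, c (λ-bound)=0
use order (left to right): b, a, d, n, e, b, d
typing: the term checks, with type Str
ordered: ✗, b ×2, d ×2 used more than once (contraction); c left unused
linear: ✗, b ×2, d ×2 used more than once (contraction); c left unused
affine: ✗, b ×2, d ×2 used more than once (contraction)
relevant: ✗, c left unused
unrestricted: ✓, typability at Str is all that's needed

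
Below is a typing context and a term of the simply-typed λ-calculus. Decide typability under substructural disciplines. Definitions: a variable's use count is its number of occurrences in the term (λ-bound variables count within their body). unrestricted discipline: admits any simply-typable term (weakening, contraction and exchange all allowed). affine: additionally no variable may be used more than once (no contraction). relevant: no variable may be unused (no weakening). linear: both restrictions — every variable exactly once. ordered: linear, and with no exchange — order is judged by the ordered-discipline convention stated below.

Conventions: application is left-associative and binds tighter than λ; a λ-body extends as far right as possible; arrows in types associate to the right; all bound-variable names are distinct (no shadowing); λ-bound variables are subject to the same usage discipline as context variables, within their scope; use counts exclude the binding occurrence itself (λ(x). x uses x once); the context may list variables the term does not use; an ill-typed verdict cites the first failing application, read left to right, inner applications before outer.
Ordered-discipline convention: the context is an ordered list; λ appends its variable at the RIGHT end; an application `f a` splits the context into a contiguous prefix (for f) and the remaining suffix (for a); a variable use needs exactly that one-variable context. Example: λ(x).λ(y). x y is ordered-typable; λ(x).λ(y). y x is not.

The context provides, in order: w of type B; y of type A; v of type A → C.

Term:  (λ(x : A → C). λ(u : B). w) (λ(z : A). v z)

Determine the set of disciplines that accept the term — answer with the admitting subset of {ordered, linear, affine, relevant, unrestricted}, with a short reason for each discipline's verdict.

admitted by: affine, unrestricted
counts: w ×1, y ×0, v ×1, x (bound) ×0, u (bound) ×0, z (bound) ×1
order of uses: w, v, z
typing: ✓ — B → B
ordered ✗ (needs weakening: y, x, u unused)
linear ✗ (needs weakening: y, x, u unused)
affine ✓ (at most one use each (w, y, v, x, u, z))
relevant ✗ (needs weakening: y, x, u unused)
unrestricted ✓ (simply typable at B → B; W, C, E all held)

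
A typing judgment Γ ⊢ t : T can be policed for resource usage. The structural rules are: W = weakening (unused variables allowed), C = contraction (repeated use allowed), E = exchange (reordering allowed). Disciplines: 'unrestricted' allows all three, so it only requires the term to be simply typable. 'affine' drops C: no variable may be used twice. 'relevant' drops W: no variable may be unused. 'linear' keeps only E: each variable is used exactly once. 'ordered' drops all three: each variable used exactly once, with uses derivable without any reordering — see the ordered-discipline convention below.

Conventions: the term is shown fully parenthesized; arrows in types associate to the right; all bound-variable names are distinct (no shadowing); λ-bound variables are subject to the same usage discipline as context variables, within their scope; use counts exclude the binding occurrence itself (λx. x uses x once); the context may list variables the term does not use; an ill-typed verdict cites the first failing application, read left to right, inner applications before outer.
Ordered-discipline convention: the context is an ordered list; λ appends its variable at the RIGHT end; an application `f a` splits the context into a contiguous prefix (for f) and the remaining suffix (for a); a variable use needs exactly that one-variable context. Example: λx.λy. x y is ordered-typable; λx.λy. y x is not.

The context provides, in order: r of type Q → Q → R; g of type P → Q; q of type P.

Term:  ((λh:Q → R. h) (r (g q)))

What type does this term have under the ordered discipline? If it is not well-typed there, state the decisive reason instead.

term : Q → R
counts: r: 1×; g: 1×; q: 1×; h (λ-bound): 1×
uses in reading order: h, r, g, q
typing: the term checks, with type Q → R
across the five disciplines: ordered ✓; linear ✓; affine ✓; relevant ✓; unrestricted ✓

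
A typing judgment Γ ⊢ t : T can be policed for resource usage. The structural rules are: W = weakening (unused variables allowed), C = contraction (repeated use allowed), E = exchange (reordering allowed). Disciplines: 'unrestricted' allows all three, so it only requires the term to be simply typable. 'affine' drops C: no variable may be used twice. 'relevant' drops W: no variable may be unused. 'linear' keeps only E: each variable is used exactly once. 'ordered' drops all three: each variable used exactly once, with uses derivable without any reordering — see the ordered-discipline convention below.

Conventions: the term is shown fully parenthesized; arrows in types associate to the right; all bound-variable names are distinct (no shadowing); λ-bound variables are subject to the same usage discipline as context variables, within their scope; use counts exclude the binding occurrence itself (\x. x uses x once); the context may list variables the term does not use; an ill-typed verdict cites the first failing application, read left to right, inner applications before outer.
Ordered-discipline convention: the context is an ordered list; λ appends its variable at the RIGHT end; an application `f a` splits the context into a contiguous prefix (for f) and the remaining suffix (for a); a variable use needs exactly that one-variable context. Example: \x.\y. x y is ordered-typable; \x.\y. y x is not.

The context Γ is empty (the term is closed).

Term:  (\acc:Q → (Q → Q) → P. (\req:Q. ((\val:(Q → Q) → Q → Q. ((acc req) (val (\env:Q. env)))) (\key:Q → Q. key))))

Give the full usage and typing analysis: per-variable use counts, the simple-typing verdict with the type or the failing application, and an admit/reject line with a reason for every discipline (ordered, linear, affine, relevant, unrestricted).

use counts: acc (bound)=1, req (bound)=1, val (bound)=1, env (bound)=1, key (bound)=1
left-to-right use order: acc, req, val, env, key
typing: well-typed at (Q → (Q → Q) → P) → Q → P
ordered ✓ (acc, req, val, env, key: once each, no exchange needed)
linear ✓ (exactly-once usage across acc, req, val, env, key)
affine ✓ (at most one use each (acc, req, val, env, key))
relevant ✓ (at least one use each (acc, req, val, env, key))
unrestricted ✓ (typability at (Q → (Q → Q) → P) → Q → P is all that's needed)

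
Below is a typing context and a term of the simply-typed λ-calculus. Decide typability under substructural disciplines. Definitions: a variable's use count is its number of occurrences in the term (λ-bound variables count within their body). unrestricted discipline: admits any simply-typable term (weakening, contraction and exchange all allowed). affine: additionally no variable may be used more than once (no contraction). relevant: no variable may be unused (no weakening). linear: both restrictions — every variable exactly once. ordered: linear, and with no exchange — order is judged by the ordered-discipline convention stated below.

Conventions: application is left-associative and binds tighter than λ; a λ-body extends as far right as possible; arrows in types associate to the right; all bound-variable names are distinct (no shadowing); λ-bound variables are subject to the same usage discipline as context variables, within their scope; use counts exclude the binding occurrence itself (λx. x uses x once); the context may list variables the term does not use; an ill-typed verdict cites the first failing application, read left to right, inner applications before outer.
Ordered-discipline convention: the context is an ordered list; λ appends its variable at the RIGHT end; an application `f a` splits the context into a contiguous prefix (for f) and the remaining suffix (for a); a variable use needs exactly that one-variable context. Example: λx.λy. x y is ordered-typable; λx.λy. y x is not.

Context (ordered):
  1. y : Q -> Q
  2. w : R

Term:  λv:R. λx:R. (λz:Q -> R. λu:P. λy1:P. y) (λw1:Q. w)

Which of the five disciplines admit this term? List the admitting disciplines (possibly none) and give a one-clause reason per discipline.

admitted by: affine, unrestricted
counts: y ×1; w ×1; v [bound] ×0; x [bound] ×0; z [bound] ×0; u [bound] ×0; y1 [bound] ×0; w1 [bound] ×0
use order (left to right): y, w
typing: ✓ — R -> R -> P -> P -> Q -> Q
ordered: ✗ — v, x, z, u, y1, w1 left unused
linear: ✗ — v, x, z, u, y1, w1 left unused
affine: ✓ — none of y, w, v, x, z, u, y1, w1 used more than once
relevant: ✗ — v, x, z, u, y1, w1 left unused
unrestricted: ✓ — well-typed at R -> R -> P -> P -> Q -> Q; no restrictions here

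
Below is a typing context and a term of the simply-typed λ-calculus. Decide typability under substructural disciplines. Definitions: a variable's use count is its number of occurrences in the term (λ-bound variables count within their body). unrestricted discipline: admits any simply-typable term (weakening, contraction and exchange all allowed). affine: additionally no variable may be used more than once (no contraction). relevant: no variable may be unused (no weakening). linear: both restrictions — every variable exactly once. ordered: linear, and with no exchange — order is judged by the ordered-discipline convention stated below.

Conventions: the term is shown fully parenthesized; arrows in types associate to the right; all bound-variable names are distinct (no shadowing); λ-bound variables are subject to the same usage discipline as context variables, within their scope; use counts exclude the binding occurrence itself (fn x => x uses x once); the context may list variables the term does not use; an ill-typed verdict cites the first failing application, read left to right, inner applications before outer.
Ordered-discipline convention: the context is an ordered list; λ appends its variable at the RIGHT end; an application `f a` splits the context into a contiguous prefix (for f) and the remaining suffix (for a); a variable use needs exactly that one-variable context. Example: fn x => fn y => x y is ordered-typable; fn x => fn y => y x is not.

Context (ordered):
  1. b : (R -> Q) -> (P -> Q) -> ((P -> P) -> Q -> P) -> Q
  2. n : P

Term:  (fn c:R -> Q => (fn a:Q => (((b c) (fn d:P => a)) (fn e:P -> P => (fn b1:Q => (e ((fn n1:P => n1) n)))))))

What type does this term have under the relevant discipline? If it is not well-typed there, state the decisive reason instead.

not well-typed under relevant — d, b1 never used (weakening)
variable uses: b ×1; n ×1; c (bound) ×1; a (bound) ×1; d (bound) ×0; e (bound) ×1; b1 (bound) ×0; n1 (bound) ×1
left-to-right use order: b, c, a, e, n1, n
typing: well-typed — term : (R -> Q) -> Q -> Q
across the five disciplines: ordered ✗, linear ✗, affine ✓, relevant ✗, unrestricted ✓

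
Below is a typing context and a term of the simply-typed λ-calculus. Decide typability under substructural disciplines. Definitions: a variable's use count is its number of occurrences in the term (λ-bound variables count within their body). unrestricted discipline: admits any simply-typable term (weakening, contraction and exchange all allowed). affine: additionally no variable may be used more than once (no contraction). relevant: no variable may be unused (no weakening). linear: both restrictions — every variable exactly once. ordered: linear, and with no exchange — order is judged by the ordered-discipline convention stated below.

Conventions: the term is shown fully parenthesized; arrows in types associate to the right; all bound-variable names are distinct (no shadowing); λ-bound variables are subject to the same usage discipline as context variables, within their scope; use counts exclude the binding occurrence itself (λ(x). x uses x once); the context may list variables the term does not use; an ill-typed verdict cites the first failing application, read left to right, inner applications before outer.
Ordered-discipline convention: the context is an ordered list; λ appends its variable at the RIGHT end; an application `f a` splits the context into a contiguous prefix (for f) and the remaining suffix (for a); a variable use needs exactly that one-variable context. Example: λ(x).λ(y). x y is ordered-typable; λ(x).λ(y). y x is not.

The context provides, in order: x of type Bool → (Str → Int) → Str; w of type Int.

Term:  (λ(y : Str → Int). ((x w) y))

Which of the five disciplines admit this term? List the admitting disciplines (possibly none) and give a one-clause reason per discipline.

admitting disciplines: none
use counts: x: 1, w: 1, y [bound]: 1
order of uses: x, w, y
typing: ill-typed: an argument Int mismatches the expected Bool
ordered: ✗ — the type mismatch rejects it
linear: ✗ — not simply typable
affine: ✗ — fails simple typing
relevant: ✗ — a type mismatch blocks all five
unrestricted: ✗ — the type mismatch rejects it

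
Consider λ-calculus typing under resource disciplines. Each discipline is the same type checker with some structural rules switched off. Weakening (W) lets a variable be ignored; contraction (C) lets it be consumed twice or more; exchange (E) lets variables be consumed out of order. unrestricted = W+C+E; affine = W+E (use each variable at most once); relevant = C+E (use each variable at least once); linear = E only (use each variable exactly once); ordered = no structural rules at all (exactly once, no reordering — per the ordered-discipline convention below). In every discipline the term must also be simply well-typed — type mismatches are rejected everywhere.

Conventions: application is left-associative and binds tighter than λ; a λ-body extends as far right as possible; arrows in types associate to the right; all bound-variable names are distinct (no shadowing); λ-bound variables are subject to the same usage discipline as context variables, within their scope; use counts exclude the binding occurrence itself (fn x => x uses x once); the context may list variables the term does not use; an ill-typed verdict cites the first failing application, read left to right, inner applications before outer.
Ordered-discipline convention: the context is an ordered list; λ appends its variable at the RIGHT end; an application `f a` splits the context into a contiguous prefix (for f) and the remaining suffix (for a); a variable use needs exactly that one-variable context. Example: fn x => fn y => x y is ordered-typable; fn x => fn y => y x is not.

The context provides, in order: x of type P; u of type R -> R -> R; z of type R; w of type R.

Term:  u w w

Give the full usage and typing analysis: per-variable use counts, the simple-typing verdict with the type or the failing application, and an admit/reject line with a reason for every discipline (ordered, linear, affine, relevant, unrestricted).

variable uses: x: 0; u: 1; z: 0; w: 2
uses in reading order: u, w, w
typing: well-typed — term : R
ordered: ✗ — w ×2 used more than once (contraction); unused: x, z — weakening required
linear: ✗ — w ×2 used more than once (contraction); unused: x, z — weakening required
affine: ✗ — w ×2 used more than once (contraction)
relevant: ✗ — unused: x, z — weakening required
unrestricted: ✓ — typability at R is all that's needed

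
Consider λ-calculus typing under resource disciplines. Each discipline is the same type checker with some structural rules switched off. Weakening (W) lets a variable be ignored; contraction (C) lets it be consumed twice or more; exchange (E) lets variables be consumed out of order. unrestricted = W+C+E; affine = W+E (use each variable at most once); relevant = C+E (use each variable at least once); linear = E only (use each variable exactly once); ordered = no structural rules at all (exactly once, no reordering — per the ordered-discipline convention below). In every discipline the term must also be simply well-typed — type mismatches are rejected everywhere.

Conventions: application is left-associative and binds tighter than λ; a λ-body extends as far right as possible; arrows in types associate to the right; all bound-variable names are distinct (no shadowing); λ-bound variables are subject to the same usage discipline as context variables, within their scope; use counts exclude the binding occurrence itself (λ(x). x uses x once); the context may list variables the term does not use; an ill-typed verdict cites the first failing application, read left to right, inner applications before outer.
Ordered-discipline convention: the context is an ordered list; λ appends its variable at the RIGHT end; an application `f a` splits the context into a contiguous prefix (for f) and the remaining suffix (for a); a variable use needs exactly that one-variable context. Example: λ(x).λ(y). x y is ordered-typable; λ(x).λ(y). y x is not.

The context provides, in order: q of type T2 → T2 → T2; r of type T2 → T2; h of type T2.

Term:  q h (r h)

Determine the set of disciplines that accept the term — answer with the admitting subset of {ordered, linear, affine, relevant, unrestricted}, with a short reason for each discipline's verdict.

admitted by: relevant, unrestricted
variable uses: q: 1, r: 1, h: 2
order of uses: q, h, r, h
typing: the term checks, with type T2
ordered: ✗, needs contraction — h ×2
linear: ✗, needs contraction — h ×2
affine: ✗, needs contraction — h ×2
relevant: ✓, none of q, r, h goes unused
unrestricted: ✓, typability at T2 is all that's needed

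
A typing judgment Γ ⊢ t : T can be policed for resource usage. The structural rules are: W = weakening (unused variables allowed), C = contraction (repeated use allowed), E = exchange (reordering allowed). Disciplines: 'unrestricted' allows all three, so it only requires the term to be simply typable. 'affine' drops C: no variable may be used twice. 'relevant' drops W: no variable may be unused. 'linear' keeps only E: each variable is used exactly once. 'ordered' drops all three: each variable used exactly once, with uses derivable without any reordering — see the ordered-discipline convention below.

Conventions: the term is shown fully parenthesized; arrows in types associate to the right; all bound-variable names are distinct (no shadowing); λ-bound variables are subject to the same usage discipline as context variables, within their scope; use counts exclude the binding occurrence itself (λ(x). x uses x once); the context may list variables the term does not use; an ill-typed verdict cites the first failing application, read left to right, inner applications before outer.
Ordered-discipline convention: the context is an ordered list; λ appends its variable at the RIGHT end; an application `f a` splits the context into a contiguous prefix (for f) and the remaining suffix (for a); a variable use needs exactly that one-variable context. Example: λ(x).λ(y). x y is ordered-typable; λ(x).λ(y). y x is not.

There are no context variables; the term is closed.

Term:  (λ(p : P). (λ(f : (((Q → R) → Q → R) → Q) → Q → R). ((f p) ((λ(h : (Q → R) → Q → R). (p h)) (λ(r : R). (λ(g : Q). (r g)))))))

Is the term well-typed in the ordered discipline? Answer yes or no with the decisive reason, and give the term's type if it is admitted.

no — not simply typable
variable uses: p (λ-bound): 2×; f (λ-bound): 1×; h (λ-bound): 1×; r (λ-bound): 1×; g (λ-bound): 1×
uses in reading order: f, p, p, h, r, g
typing: ill-typed: an application expects ((Q → R) → Q → R) → Q but receives P
summary: ordered ✗ · linear ✗ · affine ✗ · relevant ✗ · unrestricted ✗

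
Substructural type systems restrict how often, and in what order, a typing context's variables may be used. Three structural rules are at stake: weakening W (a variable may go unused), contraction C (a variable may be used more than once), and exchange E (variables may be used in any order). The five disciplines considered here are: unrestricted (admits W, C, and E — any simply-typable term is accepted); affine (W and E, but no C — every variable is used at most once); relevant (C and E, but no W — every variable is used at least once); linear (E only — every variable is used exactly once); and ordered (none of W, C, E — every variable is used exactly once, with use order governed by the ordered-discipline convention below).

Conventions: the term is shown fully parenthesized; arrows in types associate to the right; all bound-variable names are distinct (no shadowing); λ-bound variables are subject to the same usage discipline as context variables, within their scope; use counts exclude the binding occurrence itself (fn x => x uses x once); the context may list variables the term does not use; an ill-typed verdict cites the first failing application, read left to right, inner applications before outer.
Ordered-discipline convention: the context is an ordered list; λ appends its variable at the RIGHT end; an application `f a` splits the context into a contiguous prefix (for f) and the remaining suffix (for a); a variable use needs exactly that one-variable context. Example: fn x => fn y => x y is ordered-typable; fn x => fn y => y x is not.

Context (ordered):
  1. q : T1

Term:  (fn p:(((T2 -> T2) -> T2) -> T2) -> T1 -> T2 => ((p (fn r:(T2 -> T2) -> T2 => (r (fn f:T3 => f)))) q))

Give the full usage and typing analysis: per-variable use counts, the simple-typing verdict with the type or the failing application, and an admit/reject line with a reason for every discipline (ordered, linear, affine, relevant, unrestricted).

usage: q ×1, p (λ-bound) ×1, r (λ-bound) ×1, f (λ-bound) ×1
uses in reading order: p, r, f, q
typing: ill-typed: argument of type T3 -> T3 where T2 -> T2 is required
ordered: ✗, fails simple typing
linear: ✗, a type mismatch blocks all five
affine: ✗, the type mismatch rejects it
relevant: ✗, not simply typable
unrestricted: ✗, fails simple typing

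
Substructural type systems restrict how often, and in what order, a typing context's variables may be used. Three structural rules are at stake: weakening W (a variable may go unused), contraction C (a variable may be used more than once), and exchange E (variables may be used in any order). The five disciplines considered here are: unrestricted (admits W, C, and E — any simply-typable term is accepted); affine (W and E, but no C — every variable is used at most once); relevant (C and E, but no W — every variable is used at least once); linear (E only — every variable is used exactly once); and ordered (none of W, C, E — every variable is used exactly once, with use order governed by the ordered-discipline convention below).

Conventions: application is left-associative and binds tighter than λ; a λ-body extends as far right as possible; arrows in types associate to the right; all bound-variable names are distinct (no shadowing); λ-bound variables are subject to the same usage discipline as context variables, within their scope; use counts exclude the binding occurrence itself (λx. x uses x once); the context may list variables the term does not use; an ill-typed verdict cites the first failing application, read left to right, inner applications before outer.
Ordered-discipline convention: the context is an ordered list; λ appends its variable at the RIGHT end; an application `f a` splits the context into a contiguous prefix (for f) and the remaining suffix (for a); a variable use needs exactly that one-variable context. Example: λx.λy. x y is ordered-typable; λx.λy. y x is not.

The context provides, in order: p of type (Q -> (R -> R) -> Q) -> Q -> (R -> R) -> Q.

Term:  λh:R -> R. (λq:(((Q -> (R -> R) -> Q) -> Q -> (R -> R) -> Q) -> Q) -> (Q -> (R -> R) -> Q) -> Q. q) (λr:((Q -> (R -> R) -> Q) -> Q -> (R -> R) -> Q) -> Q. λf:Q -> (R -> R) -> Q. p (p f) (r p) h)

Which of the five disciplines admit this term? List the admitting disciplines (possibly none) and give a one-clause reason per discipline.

admitted by: relevant, unrestricted
counts: p: 3×, h (bound): 1×, q (bound): 1×, r (bound): 1×, f (bound): 1×
uses in reading order: q, p, p, f, r, p, h
typing: ✓ — (R -> R) -> (((Q -> (R -> R) -> Q) -> Q -> (R -> R) -> Q) -> Q) -> (Q -> (R -> R) -> Q) -> Q
ordered: ✗, needs contraction — p ×3
linear: ✗, needs contraction — p ×3
affine: ✗, needs contraction — p ×3
relevant: ✓, none of p, h, q, r, f goes unused
unrestricted: ✓, simply typable at (R -> R) -> (((Q -> (R -> R) -> Q) -> Q -> (R -> R) -> Q) -> Q) -> (Q -> (R -> R) -> Q) -> Q; W, C, E all held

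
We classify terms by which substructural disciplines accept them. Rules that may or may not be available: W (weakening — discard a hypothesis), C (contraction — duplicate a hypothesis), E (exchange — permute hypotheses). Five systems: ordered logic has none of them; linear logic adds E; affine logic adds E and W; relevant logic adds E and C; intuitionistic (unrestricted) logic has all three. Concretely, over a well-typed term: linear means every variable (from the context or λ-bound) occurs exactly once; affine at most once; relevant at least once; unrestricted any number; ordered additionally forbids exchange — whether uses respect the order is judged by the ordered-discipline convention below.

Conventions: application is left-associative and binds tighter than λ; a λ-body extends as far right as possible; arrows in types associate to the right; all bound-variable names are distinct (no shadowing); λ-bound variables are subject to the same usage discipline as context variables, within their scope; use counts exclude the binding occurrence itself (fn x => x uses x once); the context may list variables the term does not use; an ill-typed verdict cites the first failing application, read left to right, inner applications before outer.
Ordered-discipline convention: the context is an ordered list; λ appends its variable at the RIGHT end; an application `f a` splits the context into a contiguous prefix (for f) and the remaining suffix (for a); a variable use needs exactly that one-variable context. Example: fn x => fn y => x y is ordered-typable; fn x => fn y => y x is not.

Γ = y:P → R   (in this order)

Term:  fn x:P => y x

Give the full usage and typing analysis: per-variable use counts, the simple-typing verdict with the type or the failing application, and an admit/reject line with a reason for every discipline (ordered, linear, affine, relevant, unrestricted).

use counts: y: 1, x [bound]: 1
uses in reading order: y, x
typing: ✓ — P → R
ordered: ✓, y, x once each; derivable with no W/C/E
linear: ✓, y, x: one use apiece
affine: ✓, none of y, x used more than once
relevant: ✓, y, x: all used, weakening unneeded
unrestricted: ✓, typability at P → R is all that's needed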